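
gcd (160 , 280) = 40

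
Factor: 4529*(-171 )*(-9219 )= 7139737521 = 3^3*7^2*19^1*439^1 *647^1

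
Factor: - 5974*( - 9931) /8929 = 59327794/8929 = 2^1*29^1*103^1*8929^( - 1 )*9931^1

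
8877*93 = 825561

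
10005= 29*345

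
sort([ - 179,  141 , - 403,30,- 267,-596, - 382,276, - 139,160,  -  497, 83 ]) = [ -596, - 497, - 403, - 382 , - 267, - 179,  -  139,30,  83,  141,160 , 276 ] 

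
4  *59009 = 236036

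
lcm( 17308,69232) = 69232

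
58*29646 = 1719468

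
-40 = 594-634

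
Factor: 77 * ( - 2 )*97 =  - 2^1*7^1 * 11^1*97^1 = - 14938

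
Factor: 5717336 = 2^3 * 59^1*12113^1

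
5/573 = 5/573 = 0.01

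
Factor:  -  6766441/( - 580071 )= 3^( - 1 ) * 11^2*55921^1 * 193357^(-1 ) 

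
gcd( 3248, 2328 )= 8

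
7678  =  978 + 6700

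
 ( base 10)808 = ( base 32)p8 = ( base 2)1100101000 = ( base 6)3424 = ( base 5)11213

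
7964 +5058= 13022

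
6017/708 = 8 + 353/708 = 8.50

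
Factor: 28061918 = 2^1*379^1 * 37021^1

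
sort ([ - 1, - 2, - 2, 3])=[ - 2, - 2,-1 , 3]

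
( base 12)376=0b1000001010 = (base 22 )11g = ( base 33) FR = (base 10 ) 522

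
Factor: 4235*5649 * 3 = 3^2*5^1*7^2*11^2*269^1 = 71770545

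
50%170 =50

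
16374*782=12804468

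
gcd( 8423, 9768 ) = 1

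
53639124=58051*924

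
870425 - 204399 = 666026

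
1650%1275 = 375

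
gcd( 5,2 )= 1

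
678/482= 339/241 = 1.41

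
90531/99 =10059/11=914.45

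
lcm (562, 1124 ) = 1124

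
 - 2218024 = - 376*5899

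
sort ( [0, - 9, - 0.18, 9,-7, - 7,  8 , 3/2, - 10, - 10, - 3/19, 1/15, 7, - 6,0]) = [ - 10,-10, -9,-7, - 7, - 6, - 0.18, - 3/19,0,0,1/15, 3/2, 7,8, 9] 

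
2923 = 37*79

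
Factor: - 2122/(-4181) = 2^1*37^( - 1 )*113^( - 1 )*1061^1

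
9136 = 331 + 8805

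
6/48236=3/24118 = 0.00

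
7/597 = 7/597 = 0.01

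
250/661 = 250/661 = 0.38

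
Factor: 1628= 2^2 * 11^1*37^1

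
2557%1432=1125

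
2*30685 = 61370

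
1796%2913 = 1796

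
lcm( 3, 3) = 3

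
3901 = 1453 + 2448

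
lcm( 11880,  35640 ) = 35640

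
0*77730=0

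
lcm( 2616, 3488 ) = 10464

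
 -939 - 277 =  - 1216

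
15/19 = 15/19 = 0.79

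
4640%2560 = 2080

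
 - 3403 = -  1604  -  1799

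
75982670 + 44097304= 120079974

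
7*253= 1771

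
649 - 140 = 509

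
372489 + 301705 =674194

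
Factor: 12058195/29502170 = 2^( - 1)*293^( - 1 )*10069^( - 1)*2411639^1= 2411639/5900434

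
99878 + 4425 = 104303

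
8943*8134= 72742362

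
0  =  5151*0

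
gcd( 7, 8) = 1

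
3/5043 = 1/1681 =0.00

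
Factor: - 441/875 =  - 3^2*5^( -3)*7^1 =- 63/125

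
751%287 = 177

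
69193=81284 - 12091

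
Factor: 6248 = 2^3*11^1 * 71^1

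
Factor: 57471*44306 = 2546310126 = 2^1*3^1*19157^1 *22153^1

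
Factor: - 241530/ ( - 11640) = 2^ (-2 ) * 83^1 = 83/4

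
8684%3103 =2478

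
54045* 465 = 25130925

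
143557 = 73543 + 70014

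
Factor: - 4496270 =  - 2^1*5^1*23^1*113^1*173^1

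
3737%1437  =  863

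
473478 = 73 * 6486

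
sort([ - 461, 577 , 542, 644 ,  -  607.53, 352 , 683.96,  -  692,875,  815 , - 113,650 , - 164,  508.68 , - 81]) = [ - 692, - 607.53 ,-461, - 164, - 113, - 81,352 , 508.68 , 542,577, 644 , 650,683.96, 815,875] 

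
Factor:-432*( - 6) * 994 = 2^6 * 3^4*7^1*71^1  =  2576448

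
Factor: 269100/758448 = 2^( - 2)*5^2*13^1*229^(  -  1) = 325/916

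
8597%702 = 173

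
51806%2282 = 1602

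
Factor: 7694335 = 5^1*11^1*19^1*37^1*199^1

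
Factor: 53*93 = 4929= 3^1 * 31^1*53^1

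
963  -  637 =326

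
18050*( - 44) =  - 794200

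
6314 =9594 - 3280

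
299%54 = 29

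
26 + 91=117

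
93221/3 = 31073 + 2/3 =31073.67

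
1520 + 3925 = 5445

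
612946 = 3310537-2697591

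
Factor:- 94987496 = - 2^3 * 2693^1* 4409^1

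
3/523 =3/523 =0.01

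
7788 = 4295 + 3493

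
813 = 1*813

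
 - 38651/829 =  - 38651/829 = - 46.62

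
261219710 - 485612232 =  - 224392522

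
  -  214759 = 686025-900784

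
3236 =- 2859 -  - 6095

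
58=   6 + 52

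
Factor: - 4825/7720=-5/8 = - 2^( - 3 )*5^1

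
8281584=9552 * 867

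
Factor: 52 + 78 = 130  =  2^1*5^1*13^1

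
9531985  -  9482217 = 49768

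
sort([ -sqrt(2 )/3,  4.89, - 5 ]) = [  -  5, - sqrt(2 ) /3, 4.89 ] 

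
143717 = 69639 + 74078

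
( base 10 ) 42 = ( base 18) 26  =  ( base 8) 52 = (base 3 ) 1120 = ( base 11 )39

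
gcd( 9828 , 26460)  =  756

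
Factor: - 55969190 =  - 2^1 * 5^1 * 2063^1 * 2713^1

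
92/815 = 92/815 = 0.11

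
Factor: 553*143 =7^1*11^1*13^1*79^1  =  79079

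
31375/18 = 1743 + 1/18= 1743.06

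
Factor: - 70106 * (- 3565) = 2^1*5^1*23^1*31^1* 35053^1 = 249927890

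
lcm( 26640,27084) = 1625040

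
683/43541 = 683/43541 =0.02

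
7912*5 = 39560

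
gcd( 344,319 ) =1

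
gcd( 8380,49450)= 10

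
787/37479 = 787/37479=0.02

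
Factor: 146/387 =2^1*3^(-2)*43^ ( -1)*73^1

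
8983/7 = 8983/7=1283.29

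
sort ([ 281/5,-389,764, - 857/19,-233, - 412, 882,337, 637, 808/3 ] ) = [ - 412, - 389,  -  233, -857/19,281/5,808/3,337,637,764,882]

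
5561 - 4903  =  658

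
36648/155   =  36648/155 = 236.44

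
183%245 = 183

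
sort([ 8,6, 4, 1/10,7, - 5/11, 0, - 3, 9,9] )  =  [ - 3, - 5/11 , 0, 1/10 , 4, 6, 7, 8 , 9, 9]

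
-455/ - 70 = 13/2 =6.50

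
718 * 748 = 537064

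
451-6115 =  - 5664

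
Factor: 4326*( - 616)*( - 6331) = 16870950096 = 2^4*3^1*7^2 * 11^1 * 13^1*103^1*487^1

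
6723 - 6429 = 294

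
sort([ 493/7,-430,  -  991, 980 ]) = [- 991, - 430,493/7 , 980] 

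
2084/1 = 2084 = 2084.00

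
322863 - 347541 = -24678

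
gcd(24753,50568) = 3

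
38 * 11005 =418190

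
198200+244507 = 442707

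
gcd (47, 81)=1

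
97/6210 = 97/6210 = 0.02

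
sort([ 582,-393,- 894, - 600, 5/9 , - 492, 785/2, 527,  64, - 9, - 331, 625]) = [ -894 ,-600,  -  492, - 393, - 331 ,  -  9 , 5/9 , 64 , 785/2, 527, 582, 625] 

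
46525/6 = 46525/6 = 7754.17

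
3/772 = 3/772 =0.00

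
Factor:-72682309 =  - 7^1*821^1*12647^1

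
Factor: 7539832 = 2^3  *  942479^1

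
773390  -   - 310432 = 1083822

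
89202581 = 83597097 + 5605484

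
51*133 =6783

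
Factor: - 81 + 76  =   - 5 = - 5^1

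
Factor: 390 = 2^1*3^1*5^1*13^1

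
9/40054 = 9/40054 = 0.00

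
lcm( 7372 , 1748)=169556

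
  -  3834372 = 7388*( - 519) 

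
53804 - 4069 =49735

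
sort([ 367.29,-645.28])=[ - 645.28,367.29 ]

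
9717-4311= 5406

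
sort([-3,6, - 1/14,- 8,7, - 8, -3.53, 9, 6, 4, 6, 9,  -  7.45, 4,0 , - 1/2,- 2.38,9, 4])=[ - 8, - 8,  -  7.45, - 3.53, - 3, - 2.38 ,-1/2 , -1/14,0,4, 4,  4, 6,6, 6, 7,9, 9,9]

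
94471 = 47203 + 47268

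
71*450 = 31950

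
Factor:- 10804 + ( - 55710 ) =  - 66514= - 2^1*7^1 * 4751^1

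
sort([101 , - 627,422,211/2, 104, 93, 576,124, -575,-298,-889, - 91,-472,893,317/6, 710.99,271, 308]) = [ - 889,-627,  -  575, - 472, - 298,-91, 317/6,93, 101,104,211/2,124,271,308,422,576,710.99, 893]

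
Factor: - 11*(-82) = 2^1*11^1*41^1= 902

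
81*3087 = 250047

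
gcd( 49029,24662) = 59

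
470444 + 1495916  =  1966360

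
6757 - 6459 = 298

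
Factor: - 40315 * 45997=- 1854369055=- 5^1*7^1 * 11^1 * 733^1*6571^1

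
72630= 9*8070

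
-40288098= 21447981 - 61736079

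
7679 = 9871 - 2192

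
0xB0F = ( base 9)3785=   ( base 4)230033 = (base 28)3h3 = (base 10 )2831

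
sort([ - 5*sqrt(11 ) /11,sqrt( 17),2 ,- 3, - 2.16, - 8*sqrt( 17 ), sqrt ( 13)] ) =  [ - 8*sqrt(17 ), - 3, - 2.16,  -  5*sqrt( 11) /11 , 2,sqrt(13),sqrt(17)]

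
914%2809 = 914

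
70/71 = 70/71 = 0.99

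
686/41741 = 98/5963 =0.02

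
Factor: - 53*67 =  - 3551= -  53^1*67^1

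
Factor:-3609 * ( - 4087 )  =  14749983=3^2*61^1*67^1*401^1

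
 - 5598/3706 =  - 2 + 907/1853 = -1.51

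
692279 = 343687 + 348592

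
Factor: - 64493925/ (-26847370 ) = 2^(-1)*3^1*5^1*11^ ( - 1) *107^( - 1)*2281^( - 1 )*859919^1 = 12898785/5369474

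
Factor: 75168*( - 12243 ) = - 2^5*3^5*7^1 * 11^1 * 29^1*53^1 = - 920281824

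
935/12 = 77 + 11/12 = 77.92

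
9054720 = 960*9432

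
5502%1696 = 414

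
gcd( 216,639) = 9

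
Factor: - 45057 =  - 3^1 * 23^1*653^1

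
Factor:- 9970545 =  - 3^1*5^1*13^1 * 51131^1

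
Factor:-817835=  - 5^1 * 163567^1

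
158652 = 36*4407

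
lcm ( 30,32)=480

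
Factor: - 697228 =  - 2^2*7^1*37^1*673^1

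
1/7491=1/7491  =  0.00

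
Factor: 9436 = 2^2 * 7^1*337^1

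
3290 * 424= 1394960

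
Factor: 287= 7^1*41^1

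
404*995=401980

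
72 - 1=71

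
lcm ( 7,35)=35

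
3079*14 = 43106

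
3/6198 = 1/2066 = 0.00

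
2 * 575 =1150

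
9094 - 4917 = 4177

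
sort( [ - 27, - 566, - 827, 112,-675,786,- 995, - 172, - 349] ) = [  -  995,  -  827,-675, - 566 , - 349, - 172, - 27, 112 , 786 ] 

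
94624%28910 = 7894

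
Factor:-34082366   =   -2^1*23^1*29^2*881^1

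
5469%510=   369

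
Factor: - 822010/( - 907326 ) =3^(  -  2)*5^1*19^ ( - 1 )*379^ (  -  1)*11743^1 = 58715/64809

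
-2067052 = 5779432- 7846484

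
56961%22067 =12827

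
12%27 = 12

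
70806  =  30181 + 40625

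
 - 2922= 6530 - 9452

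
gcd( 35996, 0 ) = 35996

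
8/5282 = 4/2641 = 0.00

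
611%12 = 11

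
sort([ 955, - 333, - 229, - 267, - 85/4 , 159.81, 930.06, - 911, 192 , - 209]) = [- 911, - 333, - 267 , - 229, - 209, - 85/4,159.81,192,930.06,955] 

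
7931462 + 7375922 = 15307384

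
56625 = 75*755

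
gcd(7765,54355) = 7765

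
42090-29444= 12646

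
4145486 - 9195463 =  - 5049977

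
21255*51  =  1084005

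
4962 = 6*827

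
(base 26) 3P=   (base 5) 403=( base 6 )251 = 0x67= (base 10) 103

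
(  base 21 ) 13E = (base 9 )635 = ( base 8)1006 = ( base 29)HP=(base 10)518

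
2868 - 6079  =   - 3211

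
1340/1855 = 268/371 = 0.72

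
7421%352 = 29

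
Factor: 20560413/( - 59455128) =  - 6853471/19818376  =  - 2^( - 3)*19^1*23^1*15683^1*2477297^( - 1)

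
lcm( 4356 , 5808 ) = 17424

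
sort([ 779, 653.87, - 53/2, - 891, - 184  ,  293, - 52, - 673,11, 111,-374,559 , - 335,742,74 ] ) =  [ - 891, - 673, - 374,- 335, - 184, - 52, - 53/2,11,74,111 , 293, 559 , 653.87,742,779 ] 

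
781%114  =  97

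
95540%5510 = 1870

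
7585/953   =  7585/953 = 7.96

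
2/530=1/265= 0.00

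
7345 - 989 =6356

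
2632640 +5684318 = 8316958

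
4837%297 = 85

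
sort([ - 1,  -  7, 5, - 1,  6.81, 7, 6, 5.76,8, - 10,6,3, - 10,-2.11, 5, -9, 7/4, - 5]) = [ -10, - 10, - 9, - 7, - 5, - 2.11, - 1 , - 1, 7/4, 3,5, 5, 5.76,6,6, 6.81,  7, 8]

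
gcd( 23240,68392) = 664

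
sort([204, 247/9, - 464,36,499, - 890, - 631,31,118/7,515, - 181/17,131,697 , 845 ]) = [ - 890,  -  631, - 464, - 181/17,118/7,247/9,31 , 36,131,204, 499,515,  697,845]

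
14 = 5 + 9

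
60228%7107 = 3372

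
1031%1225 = 1031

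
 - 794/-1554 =397/777 =0.51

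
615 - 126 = 489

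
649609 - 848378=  - 198769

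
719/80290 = 719/80290 = 0.01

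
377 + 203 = 580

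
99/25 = 99/25 =3.96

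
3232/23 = 140 + 12/23 = 140.52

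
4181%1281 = 338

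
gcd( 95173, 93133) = 1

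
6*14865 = 89190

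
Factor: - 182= -2^1*7^1*13^1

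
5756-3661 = 2095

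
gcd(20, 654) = 2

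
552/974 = 276/487 = 0.57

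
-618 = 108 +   -  726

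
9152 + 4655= 13807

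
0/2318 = 0 = 0.00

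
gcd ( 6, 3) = 3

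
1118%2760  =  1118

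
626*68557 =42916682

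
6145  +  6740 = 12885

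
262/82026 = 131/41013  =  0.00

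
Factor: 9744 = 2^4*3^1 * 7^1*29^1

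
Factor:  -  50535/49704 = - 2^(-3 )*3^1*5^1*19^ ( - 1) * 109^(-1 )*1123^1= -16845/16568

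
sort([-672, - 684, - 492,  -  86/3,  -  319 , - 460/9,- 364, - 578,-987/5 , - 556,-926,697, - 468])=[ - 926, - 684, - 672,- 578, - 556,-492,-468, - 364,- 319,  -  987/5, - 460/9, -86/3 , 697 ]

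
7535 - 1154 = 6381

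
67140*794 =53309160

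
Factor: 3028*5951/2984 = 4504907/746 = 2^(-1)  *  11^1*373^(-1) * 541^1 * 757^1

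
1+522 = 523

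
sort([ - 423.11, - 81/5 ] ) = [-423.11, - 81/5]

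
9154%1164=1006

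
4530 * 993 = 4498290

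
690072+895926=1585998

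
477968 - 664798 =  - 186830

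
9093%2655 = 1128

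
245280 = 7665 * 32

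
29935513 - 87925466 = -57989953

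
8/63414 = 4/31707 = 0.00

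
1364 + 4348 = 5712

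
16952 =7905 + 9047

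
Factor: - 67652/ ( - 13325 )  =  5204/1025=2^2*5^( - 2)*41^ ( - 1 )*1301^1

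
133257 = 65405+67852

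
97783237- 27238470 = 70544767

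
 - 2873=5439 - 8312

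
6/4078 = 3/2039 = 0.00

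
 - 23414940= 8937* (-2620)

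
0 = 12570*0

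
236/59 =4 =4.00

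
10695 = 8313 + 2382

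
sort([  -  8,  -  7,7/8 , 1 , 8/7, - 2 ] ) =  [ -8,  -  7,- 2,7/8  ,  1,8/7] 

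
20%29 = 20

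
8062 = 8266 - 204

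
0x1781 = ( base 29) 74e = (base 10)6017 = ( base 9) 8225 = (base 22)c9b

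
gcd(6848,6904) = 8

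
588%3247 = 588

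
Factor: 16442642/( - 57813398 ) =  - 23^( - 1)*1256813^(-1 )*8221321^1 = -8221321/28906699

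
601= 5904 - 5303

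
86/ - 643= -86/643 = -0.13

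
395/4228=395/4228 = 0.09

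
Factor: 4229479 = 4229479^1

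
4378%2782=1596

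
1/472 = 1/472=0.00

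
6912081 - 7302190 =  - 390109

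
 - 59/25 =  - 3  +  16/25 = - 2.36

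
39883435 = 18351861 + 21531574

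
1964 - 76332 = -74368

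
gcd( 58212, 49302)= 594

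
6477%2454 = 1569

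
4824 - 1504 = 3320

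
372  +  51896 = 52268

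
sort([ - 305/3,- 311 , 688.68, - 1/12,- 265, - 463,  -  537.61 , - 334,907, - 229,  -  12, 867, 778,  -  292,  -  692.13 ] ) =[ - 692.13, - 537.61,-463, - 334,-311, - 292,- 265,-229  , - 305/3, - 12,  -  1/12,688.68, 778,867,907]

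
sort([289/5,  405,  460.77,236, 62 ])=[ 289/5, 62, 236,405, 460.77]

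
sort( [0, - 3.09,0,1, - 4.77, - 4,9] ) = [ - 4.77,-4, -3.09,0,0, 1, 9]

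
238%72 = 22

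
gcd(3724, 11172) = 3724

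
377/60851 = 377/60851 =0.01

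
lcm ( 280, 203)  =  8120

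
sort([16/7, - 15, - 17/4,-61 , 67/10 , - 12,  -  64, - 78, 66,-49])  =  [ - 78, - 64, - 61, - 49,-15, - 12,-17/4,16/7,67/10 , 66 ] 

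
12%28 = 12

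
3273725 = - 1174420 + 4448145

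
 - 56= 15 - 71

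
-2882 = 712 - 3594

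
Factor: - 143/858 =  - 1/6 = - 2^(  -  1)*3^( - 1 ) 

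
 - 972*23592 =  -22931424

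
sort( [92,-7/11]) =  [ - 7/11,92 ] 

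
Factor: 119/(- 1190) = - 1/10= -2^( -1 )*5^( - 1)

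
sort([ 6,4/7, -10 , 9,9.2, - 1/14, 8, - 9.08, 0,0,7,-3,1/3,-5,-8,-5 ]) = [  -  10,-9.08, - 8,  -  5,-5, - 3,- 1/14,0, 0, 1/3,4/7, 6,7, 8,9,9.2 ]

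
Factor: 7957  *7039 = 56009323=73^1*109^1*7039^1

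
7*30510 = 213570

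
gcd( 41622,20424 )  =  6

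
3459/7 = 494 + 1/7 = 494.14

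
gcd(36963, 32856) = 4107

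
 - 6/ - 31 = 6/31 = 0.19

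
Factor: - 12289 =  - 12289^1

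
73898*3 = 221694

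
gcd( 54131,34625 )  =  1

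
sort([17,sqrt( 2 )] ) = [sqrt(2),17]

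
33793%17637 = 16156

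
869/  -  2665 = -869/2665=- 0.33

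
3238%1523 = 192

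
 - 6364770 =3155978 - 9520748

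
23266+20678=43944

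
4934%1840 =1254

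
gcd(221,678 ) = 1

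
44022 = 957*46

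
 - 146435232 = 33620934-180056166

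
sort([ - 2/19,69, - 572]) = [-572,  -  2/19,69 ]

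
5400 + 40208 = 45608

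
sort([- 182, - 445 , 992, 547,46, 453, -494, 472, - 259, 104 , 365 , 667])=[ - 494,-445, - 259, - 182 , 46,104, 365, 453 , 472,547,667,992] 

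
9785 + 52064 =61849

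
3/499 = 3/499 = 0.01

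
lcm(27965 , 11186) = 55930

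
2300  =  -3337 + 5637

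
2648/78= 33 + 37/39=33.95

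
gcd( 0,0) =0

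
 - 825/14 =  - 59 + 1/14 = -  58.93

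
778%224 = 106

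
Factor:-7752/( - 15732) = 34/69= 2^1*3^( - 1) * 17^1 *23^( - 1)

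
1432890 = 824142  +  608748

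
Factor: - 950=-2^1*5^2*19^1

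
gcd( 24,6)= 6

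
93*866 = 80538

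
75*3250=243750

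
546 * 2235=1220310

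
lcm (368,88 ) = 4048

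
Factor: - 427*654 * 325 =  - 90758850 = - 2^1*3^1*5^2*7^1 * 13^1*61^1*109^1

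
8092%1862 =644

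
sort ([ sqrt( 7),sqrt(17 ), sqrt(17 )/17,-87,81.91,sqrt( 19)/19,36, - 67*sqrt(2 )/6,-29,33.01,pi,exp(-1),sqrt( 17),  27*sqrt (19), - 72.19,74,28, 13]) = [ -87,  -  72.19, - 29, - 67*sqrt ( 2)/6,sqrt(19)/19,  sqrt(17)/17,exp(  -  1 ), sqrt( 7), pi, sqrt( 17 ),sqrt(17 ),13,28, 33.01,36, 74, 81.91 , 27*  sqrt ( 19) ] 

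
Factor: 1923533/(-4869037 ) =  - 17^1*41^(- 1) * 113149^1*118757^( - 1) 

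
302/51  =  302/51 = 5.92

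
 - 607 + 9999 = 9392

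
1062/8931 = 354/2977 = 0.12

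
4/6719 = 4/6719 = 0.00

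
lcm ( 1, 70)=70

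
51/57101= 51/57101 = 0.00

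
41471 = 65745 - 24274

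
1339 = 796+543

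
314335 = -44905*( - 7) 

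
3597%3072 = 525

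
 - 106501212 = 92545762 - 199046974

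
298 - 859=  - 561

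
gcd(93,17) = 1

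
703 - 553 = 150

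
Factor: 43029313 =1019^1*42227^1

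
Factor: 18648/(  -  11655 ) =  - 2^3*5^(-1) = - 8/5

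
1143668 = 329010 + 814658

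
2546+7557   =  10103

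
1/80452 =1/80452 = 0.00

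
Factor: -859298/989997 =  - 2^1*3^ ( - 1)*11^1*139^1*281^1*329999^(-1)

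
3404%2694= 710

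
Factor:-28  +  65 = 37 = 37^1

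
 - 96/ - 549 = 32/183= 0.17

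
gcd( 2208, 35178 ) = 6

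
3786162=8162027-4375865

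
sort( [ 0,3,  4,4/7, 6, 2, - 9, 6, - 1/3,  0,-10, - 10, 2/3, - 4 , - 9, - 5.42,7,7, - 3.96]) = [ - 10,-10, - 9, - 9, - 5.42, - 4, - 3.96, - 1/3,0,0,4/7, 2/3,  2, 3, 4, 6, 6 , 7,7 ]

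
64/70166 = 32/35083 = 0.00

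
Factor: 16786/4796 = 7/2 = 2^ ( - 1)*7^1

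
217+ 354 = 571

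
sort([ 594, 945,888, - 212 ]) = [  -  212, 594 , 888,945]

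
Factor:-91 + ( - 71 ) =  - 162 = -2^1*3^4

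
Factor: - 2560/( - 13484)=2^7*5^1*3371^( - 1 ) = 640/3371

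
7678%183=175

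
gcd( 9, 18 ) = 9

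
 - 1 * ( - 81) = 81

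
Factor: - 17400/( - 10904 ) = 75/47 = 3^1*5^2*47^( - 1)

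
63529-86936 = - 23407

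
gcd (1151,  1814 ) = 1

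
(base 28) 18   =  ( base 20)1g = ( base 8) 44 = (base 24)1C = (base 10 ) 36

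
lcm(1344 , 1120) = 6720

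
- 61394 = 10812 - 72206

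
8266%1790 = 1106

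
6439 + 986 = 7425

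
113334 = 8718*13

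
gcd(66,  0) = 66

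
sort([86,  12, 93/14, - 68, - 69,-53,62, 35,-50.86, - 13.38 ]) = [ - 69,-68, - 53, - 50.86, - 13.38, 93/14, 12, 35,62, 86]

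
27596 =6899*4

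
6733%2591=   1551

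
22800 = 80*285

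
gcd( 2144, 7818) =2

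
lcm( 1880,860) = 80840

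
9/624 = 3/208 = 0.01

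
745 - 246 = 499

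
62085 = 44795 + 17290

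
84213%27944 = 381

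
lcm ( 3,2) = 6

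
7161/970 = 7161/970 = 7.38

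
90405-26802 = 63603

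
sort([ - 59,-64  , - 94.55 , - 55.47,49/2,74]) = [ -94.55, - 64, - 59, - 55.47 , 49/2, 74] 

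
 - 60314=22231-82545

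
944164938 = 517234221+426930717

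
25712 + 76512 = 102224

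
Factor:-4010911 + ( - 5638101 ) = -9649012 = - 2^2* 1277^1* 1889^1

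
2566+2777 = 5343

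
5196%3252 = 1944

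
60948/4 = 15237=15237.00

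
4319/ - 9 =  - 4319/9 = -479.89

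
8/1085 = 8/1085 = 0.01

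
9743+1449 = 11192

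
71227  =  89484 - 18257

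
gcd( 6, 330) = 6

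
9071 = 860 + 8211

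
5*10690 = 53450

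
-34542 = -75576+41034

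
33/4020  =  11/1340=0.01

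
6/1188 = 1/198 = 0.01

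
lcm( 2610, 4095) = 237510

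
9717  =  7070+2647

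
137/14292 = 137/14292 = 0.01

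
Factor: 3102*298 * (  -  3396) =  - 2^4*3^2*11^1*47^1*149^1*283^1 = - 3139248816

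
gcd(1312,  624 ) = 16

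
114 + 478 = 592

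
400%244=156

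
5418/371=14+32/53 = 14.60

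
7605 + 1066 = 8671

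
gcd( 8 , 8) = 8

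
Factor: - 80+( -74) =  - 154 =- 2^1*7^1 * 11^1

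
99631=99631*1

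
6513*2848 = 18549024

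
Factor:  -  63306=  -  2^1 * 3^2*3517^1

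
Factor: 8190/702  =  35/3 =3^( - 1 )*5^1*7^1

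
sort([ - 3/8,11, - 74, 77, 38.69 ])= [- 74,  -  3/8,11,38.69,77]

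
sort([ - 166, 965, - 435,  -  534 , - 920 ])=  [ - 920,  -  534, - 435 , - 166,965] 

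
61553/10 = 6155 + 3/10   =  6155.30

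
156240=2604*60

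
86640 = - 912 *( - 95) 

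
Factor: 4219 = 4219^1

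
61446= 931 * 66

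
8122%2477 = 691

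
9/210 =3/70 = 0.04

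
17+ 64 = 81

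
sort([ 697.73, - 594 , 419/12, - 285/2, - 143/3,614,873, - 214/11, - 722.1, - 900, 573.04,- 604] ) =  [-900, - 722.1 , - 604, - 594, - 285/2, - 143/3 ,-214/11, 419/12,573.04 , 614,  697.73,873]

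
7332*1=7332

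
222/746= 111/373 = 0.30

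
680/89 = 7 + 57/89 = 7.64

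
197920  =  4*49480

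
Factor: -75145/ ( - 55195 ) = 83^(-1 )*113^1 = 113/83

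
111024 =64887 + 46137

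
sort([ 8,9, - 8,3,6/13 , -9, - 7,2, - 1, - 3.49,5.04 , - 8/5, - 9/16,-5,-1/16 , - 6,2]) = [ - 9, - 8, - 7,  -  6, - 5, - 3.49, - 8/5, - 1, - 9/16, - 1/16,6/13,2, 2,3,5.04,8,9]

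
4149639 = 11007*377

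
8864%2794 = 482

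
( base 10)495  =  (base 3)200100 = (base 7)1305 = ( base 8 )757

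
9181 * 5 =45905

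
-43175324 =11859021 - 55034345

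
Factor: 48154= 2^1*24077^1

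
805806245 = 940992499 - 135186254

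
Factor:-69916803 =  - 3^1*11^1*23^1*251^1 *367^1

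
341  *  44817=15282597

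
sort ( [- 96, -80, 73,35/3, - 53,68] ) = [  -  96,  -  80,- 53,35/3,68,73] 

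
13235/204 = 64 + 179/204 = 64.88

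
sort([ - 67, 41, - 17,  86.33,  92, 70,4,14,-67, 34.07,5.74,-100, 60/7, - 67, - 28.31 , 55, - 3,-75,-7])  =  [-100, - 75, - 67 ,-67,-67,-28.31,-17, - 7, - 3, 4, 5.74,60/7, 14,34.07,41,55, 70,86.33,92] 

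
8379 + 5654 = 14033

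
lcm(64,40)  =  320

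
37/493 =37/493=0.08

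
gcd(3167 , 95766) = 1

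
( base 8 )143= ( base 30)39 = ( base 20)4J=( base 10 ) 99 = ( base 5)344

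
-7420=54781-62201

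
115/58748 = 115/58748 = 0.00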